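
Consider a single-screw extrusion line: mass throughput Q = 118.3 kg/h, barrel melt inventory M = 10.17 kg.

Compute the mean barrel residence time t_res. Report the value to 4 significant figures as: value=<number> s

value=309.5 s

Q_s = Q / 3600 = 118.3 / 3600 = 0.0328611 kg/s
t_res = M / Q_s = 10.17 / 0.0328611 = 309.484 s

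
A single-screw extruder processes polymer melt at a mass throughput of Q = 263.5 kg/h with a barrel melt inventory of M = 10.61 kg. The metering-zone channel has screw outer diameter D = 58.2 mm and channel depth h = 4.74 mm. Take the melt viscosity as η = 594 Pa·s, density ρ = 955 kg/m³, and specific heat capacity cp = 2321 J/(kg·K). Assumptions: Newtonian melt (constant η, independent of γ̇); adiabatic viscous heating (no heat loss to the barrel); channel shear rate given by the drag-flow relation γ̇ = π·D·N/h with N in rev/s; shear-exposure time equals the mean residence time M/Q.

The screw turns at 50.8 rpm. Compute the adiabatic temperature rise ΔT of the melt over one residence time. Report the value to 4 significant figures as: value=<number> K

value=41.43 K

Throughput in SI: Q_s = 263.5 kg/h ÷ 3600 s/h = 0.0731944 kg/s
t_res = M / Q_s = 10.61 ÷ 0.0731944 = 144.956 s
D = 58.2 mm = 0.0582 m;  h = 4.74 mm = 0.00474 m;  N = 50.8 rpm / 60 = 0.846667 rev/s
γ̇ = π D N / h = (π)(0.0582)(0.846667) / 0.00474 = 32.6593 s⁻¹
ΔT = η·γ̇²·t_res/(ρ·cp) = [594 × 32.6593² × 144.956] / [955 × 2321] = 41.4342 K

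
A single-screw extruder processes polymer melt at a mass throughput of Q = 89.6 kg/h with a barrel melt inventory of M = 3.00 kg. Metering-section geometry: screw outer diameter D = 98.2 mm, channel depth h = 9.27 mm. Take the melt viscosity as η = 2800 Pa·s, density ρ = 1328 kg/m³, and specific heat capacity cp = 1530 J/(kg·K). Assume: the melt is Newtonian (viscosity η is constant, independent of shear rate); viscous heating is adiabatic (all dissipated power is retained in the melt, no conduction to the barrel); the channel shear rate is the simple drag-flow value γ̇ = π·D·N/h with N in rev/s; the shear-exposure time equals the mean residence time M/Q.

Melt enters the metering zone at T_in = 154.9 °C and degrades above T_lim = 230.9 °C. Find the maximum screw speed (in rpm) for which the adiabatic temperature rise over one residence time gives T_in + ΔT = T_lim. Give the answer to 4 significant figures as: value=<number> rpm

value=38.56 rpm

Q_s = Q / 3600 = 89.6 / 3600 = 0.0248889 kg/s
t_res = M / Q_s = 3.00 / 0.0248889 = 120.536 s
Geometry in SI: D = 98.2 mm → 0.0982 m, h = 9.27 mm → 0.00927 m
Allowable rise: ΔT_a = T_lim − T_in = 230.9 − 154.9 = 76 K
γ̇_max² = ΔT_a·ρ·cp / (η·t_res) = [76 × 1328 × 1530] / [2800 × 120.536] = 457.54 s⁻²
γ̇_max = sqrt(457.54) = 21.3902 s⁻¹
Solve γ̇ = πDN/h for N: N_max = γ̇_max·h/(π·D) = 21.3902 × 0.00927 / (π × 0.0982) = 0.642737 rev/s = 38.5642 rpm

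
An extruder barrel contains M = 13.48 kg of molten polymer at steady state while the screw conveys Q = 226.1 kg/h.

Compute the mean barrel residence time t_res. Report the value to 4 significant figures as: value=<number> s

Q_s = Q / 3600 = 226.1 / 3600 = 0.0628056 kg/s
t_res = M / Q_s = 13.48 ÷ 0.0628056 = 214.631 s

value=214.6 s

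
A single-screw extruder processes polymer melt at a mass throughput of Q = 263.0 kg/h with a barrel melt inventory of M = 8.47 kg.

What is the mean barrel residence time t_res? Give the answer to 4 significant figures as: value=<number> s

Convert throughput: Q = 263.0 kg/h = 263.0/3600 = 0.0730556 kg/s
t_res = M / Q_s = 8.47 ÷ 0.0730556 = 115.939 s

value=115.9 s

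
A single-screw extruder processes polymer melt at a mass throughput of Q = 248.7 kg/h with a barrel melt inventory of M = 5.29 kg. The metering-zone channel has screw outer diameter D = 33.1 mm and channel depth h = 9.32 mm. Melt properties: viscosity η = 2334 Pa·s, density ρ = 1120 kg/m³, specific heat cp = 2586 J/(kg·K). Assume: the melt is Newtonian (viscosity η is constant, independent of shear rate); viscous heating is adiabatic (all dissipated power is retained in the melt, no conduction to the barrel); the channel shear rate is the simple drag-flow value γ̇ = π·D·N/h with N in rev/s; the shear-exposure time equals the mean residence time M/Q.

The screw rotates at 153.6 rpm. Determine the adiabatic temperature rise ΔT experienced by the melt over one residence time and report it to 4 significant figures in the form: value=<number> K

Convert throughput: Q = 248.7 kg/h = 248.7/3600 = 0.0690833 kg/s
Mean residence time: t_res = M/Q_s = 5.29 kg / 0.0690833 kg/s = 76.5742 s
D = 33.1 mm = 0.0331 m;  h = 9.32 mm = 0.00932 m;  N = 153.6 rpm / 60 = 2.56 rev/s
γ̇ = π·D·N / h = π · 0.0331 · 2.56 / 0.00932 = 28.5629 s⁻¹
ΔT = η·γ̇²·t_res/(ρ·cp) = [2334 × 28.5629² × 76.5742] / [1120 × 2586] = 50.3432 K

value=50.34 K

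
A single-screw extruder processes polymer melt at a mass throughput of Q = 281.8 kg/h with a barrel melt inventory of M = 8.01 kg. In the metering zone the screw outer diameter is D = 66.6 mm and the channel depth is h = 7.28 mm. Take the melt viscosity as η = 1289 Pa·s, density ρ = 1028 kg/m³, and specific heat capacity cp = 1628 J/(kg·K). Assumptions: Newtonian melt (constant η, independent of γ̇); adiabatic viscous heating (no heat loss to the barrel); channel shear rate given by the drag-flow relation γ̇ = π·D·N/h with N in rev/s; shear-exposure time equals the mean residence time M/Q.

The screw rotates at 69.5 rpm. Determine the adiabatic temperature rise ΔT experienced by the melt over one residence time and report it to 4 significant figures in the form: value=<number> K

Throughput in SI: Q_s = 281.8 kg/h ÷ 3600 s/h = 0.0782778 kg/s
t_res = M / Q_s = 8.01 ÷ 0.0782778 = 102.328 s
Convert to SI: D = 0.0666 m, h = 0.00728 m, N = 69.5/60 = 1.15833 rev/s
γ̇ = π D N / h = (π)(0.0666)(1.15833) / 0.00728 = 33.291 s⁻¹
ΔT = η·γ̇²·t_res/(ρ·cp) = [1289 × 33.291² × 102.328] / [1028 × 1628] = 87.3478 K

value=87.35 K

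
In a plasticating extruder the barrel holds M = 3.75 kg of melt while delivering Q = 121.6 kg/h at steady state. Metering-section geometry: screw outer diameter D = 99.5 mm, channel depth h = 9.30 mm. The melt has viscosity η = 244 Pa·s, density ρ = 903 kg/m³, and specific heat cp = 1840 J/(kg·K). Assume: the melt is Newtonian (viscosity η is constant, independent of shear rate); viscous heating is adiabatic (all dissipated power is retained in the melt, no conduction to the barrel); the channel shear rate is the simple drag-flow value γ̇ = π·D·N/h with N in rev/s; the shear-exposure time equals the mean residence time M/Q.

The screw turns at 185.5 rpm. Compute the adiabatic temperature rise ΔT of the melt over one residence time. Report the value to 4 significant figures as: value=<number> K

value=176.1 K

Throughput in SI: Q_s = 121.6 kg/h ÷ 3600 s/h = 0.0337778 kg/s
t_res = M / Q_s = 3.75 / 0.0337778 = 111.02 s
Geometry in metres: D = 99.5 mm → 0.0995 m, h = 9.30 mm → 0.0093 m; screw speed N = 185.5 rpm = 3.09167 rev/s
γ̇ = π·D·N / h = π · 0.0995 · 3.09167 / 0.0093 = 103.916 s⁻¹
ΔT = η·γ̇²·t_res / (ρ·cp) = 244 · (103.916)² · 111.02 / (903 · 1840) = 176.056 K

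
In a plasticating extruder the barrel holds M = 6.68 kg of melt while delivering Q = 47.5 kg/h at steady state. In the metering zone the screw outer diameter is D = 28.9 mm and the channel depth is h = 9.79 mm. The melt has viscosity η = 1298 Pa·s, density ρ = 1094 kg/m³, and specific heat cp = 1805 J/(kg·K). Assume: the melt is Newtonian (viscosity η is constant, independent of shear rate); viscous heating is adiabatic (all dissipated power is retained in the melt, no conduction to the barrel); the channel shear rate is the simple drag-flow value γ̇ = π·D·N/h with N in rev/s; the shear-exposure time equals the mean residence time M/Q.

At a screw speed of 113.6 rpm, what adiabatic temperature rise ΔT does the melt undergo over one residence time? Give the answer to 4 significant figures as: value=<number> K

value=102.6 K

Convert throughput: Q = 47.5 kg/h = 47.5/3600 = 0.0131944 kg/s
Mean residence time: t_res = M/Q_s = 6.68 kg / 0.0131944 kg/s = 506.274 s
D = 28.9 mm = 0.0289 m;  h = 9.79 mm = 0.00979 m;  N = 113.6 rpm / 60 = 1.89333 rev/s
Shear rate: γ̇ = πDN/h = π·0.0289·1.89333/0.00979 = 17.5587 s⁻¹
Adiabatic rise: ΔT = η γ̇² t_res / (ρ cp) = 1298·(17.5587)²·506.274 / (1094·1805) = 102.601 K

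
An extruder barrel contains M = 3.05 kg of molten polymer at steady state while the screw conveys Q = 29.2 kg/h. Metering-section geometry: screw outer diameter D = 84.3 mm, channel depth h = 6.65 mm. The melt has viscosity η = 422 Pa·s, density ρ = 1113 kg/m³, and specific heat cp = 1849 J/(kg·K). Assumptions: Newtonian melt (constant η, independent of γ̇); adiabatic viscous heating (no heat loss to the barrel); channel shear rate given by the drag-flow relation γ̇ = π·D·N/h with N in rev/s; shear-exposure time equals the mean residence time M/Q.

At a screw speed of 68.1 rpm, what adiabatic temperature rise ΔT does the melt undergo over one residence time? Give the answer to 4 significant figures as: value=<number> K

Throughput in SI: Q_s = 29.2 kg/h ÷ 3600 s/h = 0.00811111 kg/s
t_res = M / Q_s = 3.05 ÷ 0.00811111 = 376.027 s
Geometry in metres: D = 84.3 mm → 0.0843 m, h = 6.65 mm → 0.00665 m; screw speed N = 68.1 rpm = 1.135 rev/s
γ̇ = π D N / h = (π)(0.0843)(1.135) / 0.00665 = 45.2014 s⁻¹
Adiabatic rise: ΔT = η γ̇² t_res / (ρ cp) = 422·(45.2014)²·376.027 / (1113·1849) = 157.544 K

value=157.5 K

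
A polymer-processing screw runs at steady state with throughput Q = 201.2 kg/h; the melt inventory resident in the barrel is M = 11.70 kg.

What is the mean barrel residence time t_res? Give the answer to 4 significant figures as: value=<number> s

value=209.3 s

Convert throughput: Q = 201.2 kg/h = 201.2/3600 = 0.0558889 kg/s
t_res = M / Q_s = 11.70 ÷ 0.0558889 = 209.344 s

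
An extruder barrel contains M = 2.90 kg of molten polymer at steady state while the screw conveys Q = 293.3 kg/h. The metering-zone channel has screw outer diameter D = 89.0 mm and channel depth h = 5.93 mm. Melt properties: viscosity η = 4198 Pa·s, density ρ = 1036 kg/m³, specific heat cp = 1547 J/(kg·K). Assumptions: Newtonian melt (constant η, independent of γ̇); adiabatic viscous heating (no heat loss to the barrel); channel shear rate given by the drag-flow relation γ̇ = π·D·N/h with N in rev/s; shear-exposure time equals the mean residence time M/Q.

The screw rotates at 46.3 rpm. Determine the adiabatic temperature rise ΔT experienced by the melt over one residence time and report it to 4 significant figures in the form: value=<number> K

value=123.4 K

Q_s = Q / 3600 = 293.3 / 3600 = 0.0814722 kg/s
Mean residence time: t_res = M/Q_s = 2.90 kg / 0.0814722 kg/s = 35.595 s
Convert to SI: D = 0.089 m, h = 0.00593 m, N = 46.3/60 = 0.771667 rev/s
Shear rate: γ̇ = πDN/h = π·0.089·0.771667/0.00593 = 36.3844 s⁻¹
Adiabatic rise: ΔT = η γ̇² t_res / (ρ cp) = 4198·(36.3844)²·35.595 / (1036·1547) = 123.427 K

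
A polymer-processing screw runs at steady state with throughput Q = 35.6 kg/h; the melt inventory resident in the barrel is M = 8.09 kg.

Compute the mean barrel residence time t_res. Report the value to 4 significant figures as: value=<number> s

Convert throughput: Q = 35.6 kg/h = 35.6/3600 = 0.00988889 kg/s
Mean residence time: t_res = M/Q_s = 8.09 kg / 0.00988889 kg/s = 818.09 s

value=818.1 s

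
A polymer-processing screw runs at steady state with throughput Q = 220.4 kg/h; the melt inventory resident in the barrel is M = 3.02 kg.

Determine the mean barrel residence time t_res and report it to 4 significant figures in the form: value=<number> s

value=49.33 s

Convert throughput: Q = 220.4 kg/h = 220.4/3600 = 0.0612222 kg/s
Mean residence time: t_res = M/Q_s = 3.02 kg / 0.0612222 kg/s = 49.3285 s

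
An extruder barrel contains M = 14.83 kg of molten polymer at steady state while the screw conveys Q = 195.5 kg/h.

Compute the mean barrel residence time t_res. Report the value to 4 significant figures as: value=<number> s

value=273.1 s

Throughput in SI: Q_s = 195.5 kg/h ÷ 3600 s/h = 0.0543056 kg/s
t_res = M / Q_s = 14.83 ÷ 0.0543056 = 273.084 s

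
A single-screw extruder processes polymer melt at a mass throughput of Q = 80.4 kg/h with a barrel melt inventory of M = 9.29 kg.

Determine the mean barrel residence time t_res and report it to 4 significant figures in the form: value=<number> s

value=416.0 s

Throughput in SI: Q_s = 80.4 kg/h ÷ 3600 s/h = 0.0223333 kg/s
t_res = M / Q_s = 9.29 / 0.0223333 = 415.97 s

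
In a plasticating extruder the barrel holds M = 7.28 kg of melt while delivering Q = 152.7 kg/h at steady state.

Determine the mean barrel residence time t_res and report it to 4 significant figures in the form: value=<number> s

Q_s = Q / 3600 = 152.7 / 3600 = 0.0424167 kg/s
Mean residence time: t_res = M/Q_s = 7.28 kg / 0.0424167 kg/s = 171.631 s

value=171.6 s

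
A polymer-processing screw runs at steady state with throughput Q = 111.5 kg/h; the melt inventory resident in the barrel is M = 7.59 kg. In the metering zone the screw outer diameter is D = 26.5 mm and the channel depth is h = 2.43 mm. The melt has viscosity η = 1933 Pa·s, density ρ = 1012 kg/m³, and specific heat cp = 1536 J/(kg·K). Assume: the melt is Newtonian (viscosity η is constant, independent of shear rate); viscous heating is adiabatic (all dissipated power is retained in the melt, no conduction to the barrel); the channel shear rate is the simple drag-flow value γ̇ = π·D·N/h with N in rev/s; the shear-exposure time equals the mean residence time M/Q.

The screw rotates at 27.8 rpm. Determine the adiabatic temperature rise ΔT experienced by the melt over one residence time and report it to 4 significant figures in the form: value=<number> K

value=76.79 K

Convert throughput: Q = 111.5 kg/h = 111.5/3600 = 0.0309722 kg/s
t_res = M / Q_s = 7.59 / 0.0309722 = 245.058 s
Geometry in metres: D = 26.5 mm → 0.0265 m, h = 2.43 mm → 0.00243 m; screw speed N = 27.8 rpm = 0.463333 rev/s
γ̇ = π·D·N / h = π · 0.0265 · 0.463333 / 0.00243 = 15.8739 s⁻¹
ΔT = η·γ̇²·t_res/(ρ·cp) = [1933 × 15.8739² × 245.058] / [1012 × 1536] = 76.7884 K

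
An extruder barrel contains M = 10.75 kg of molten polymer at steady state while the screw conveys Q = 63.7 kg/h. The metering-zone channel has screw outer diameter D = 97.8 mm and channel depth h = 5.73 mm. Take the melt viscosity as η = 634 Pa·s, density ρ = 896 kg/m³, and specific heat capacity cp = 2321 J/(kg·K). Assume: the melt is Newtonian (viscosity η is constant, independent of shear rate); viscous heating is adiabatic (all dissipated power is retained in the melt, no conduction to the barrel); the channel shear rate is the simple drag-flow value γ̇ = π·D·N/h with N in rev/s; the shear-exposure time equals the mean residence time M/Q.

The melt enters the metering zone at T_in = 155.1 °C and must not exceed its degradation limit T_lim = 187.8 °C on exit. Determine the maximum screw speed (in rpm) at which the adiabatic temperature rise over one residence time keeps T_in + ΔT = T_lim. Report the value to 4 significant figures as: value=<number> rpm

value=14.87 rpm

Q_s = Q / 3600 = 63.7 / 3600 = 0.0176944 kg/s
Mean residence time: t_res = M/Q_s = 10.75 kg / 0.0176944 kg/s = 607.535 s
D = 97.8 mm = 0.0978 m;  h = 5.73 mm = 0.00573 m
ΔT_a = T_lim − T_in = 187.8 °C − 155.1 °C = 32.7 K
γ̇_max² = ΔT_a·ρ·cp/(η·t_res) = 32.7·896·2321/(634·607.535) = 176.551 s⁻²
γ̇_max = sqrt(176.551) = 13.2872 s⁻¹
N_max = γ̇_max·h / (π·D) = 13.2872 · 0.00573 / (π · 0.0978) = 0.2478 rev/s = 14.868 rpm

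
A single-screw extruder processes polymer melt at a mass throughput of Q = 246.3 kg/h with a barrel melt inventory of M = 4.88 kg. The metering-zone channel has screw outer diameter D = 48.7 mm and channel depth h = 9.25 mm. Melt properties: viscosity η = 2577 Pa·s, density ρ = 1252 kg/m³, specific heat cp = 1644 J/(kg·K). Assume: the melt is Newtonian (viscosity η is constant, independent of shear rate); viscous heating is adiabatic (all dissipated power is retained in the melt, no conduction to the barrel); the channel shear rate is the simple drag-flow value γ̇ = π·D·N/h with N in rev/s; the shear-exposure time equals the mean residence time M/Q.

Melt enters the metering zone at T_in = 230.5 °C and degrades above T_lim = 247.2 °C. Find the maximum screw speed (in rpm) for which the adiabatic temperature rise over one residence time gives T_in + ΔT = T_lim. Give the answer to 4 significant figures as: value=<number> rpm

value=49.61 rpm

Convert throughput: Q = 246.3 kg/h = 246.3/3600 = 0.0684167 kg/s
Mean residence time: t_res = M/Q_s = 4.88 kg / 0.0684167 kg/s = 71.3276 s
Geometry in SI: D = 48.7 mm → 0.0487 m, h = 9.25 mm → 0.00925 m
Allowable rise: ΔT_a = T_lim − T_in = 247.2 − 230.5 = 16.7 K
γ̇_max² = ΔT_a·ρ·cp/(η·t_res) = 16.7·1252·1644/(2577·71.3276) = 187.004 s⁻²
γ̇_max = √187.004 = 13.6749 s⁻¹
Solve γ̇ = πDN/h for N: N_max = γ̇_max·h/(π·D) = 13.6749 × 0.00925 / (π × 0.0487) = 0.826776 rev/s = 49.6066 rpm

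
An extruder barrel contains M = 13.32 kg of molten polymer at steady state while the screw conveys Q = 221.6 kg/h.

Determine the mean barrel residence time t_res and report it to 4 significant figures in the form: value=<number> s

Q_s = Q / 3600 = 221.6 / 3600 = 0.0615556 kg/s
t_res = M / Q_s = 13.32 / 0.0615556 = 216.39 s

value=216.4 s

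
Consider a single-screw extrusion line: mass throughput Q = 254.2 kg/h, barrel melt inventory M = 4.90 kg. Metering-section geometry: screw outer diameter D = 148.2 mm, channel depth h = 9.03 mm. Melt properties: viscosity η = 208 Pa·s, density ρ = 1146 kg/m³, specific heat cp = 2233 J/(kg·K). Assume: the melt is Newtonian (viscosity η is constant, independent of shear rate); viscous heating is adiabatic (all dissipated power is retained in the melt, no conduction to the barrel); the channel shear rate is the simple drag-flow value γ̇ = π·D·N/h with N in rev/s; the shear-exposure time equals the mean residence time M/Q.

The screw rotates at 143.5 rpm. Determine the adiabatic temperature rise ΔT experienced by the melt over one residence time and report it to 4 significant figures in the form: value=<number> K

Q_s = Q / 3600 = 254.2 / 3600 = 0.0706111 kg/s
t_res = M / Q_s = 4.90 / 0.0706111 = 69.3942 s
Geometry in metres: D = 148.2 mm → 0.1482 m, h = 9.03 mm → 0.00903 m; screw speed N = 143.5 rpm = 2.39167 rev/s
γ̇ = π D N / h = (π)(0.1482)(2.39167) / 0.00903 = 123.314 s⁻¹
Adiabatic rise: ΔT = η γ̇² t_res / (ρ cp) = 208·(123.314)²·69.3942 / (1146·2233) = 85.7699 K

value=85.77 K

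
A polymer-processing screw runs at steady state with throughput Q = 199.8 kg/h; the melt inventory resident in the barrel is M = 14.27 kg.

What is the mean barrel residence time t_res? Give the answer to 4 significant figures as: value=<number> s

Q_s = Q / 3600 = 199.8 / 3600 = 0.0555 kg/s
t_res = M / Q_s = 14.27 ÷ 0.0555 = 257.117 s

value=257.1 s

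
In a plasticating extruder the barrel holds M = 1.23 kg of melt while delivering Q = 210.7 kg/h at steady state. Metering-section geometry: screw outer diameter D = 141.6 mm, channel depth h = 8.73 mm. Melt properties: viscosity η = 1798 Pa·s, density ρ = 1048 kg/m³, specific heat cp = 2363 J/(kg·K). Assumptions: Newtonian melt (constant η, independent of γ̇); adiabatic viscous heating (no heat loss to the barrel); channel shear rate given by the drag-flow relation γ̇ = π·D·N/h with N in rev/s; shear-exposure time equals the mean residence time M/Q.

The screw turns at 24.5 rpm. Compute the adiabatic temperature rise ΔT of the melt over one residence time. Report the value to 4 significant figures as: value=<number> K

value=6.606 K

Throughput in SI: Q_s = 210.7 kg/h ÷ 3600 s/h = 0.0585278 kg/s
t_res = M / Q_s = 1.23 / 0.0585278 = 21.0157 s
D = 141.6 mm = 0.1416 m;  h = 8.73 mm = 0.00873 m;  N = 24.5 rpm / 60 = 0.408333 rev/s
γ̇ = π D N / h = (π)(0.1416)(0.408333) / 0.00873 = 20.8072 s⁻¹
ΔT = η·γ̇²·t_res/(ρ·cp) = [1798 × 20.8072² × 21.0157] / [1048 × 2363] = 6.60595 K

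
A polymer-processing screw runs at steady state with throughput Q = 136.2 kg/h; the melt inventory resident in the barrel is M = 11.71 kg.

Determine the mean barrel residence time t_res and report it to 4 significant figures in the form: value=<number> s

value=309.5 s

Convert throughput: Q = 136.2 kg/h = 136.2/3600 = 0.0378333 kg/s
t_res = M / Q_s = 11.71 ÷ 0.0378333 = 309.515 s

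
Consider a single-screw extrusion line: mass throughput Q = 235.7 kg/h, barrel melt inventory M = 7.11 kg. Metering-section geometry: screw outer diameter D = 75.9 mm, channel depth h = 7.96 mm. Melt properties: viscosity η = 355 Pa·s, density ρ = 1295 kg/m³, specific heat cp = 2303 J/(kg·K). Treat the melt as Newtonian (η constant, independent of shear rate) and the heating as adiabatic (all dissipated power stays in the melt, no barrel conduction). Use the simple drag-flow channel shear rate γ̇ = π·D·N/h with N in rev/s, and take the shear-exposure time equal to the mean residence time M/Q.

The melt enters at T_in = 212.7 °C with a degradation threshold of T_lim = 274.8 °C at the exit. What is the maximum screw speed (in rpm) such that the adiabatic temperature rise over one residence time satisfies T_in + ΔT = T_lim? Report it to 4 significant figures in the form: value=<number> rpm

value=138.8 rpm

Convert throughput: Q = 235.7 kg/h = 235.7/3600 = 0.0654722 kg/s
t_res = M / Q_s = 7.11 ÷ 0.0654722 = 108.596 s
D = 75.9 mm = 0.0759 m;  h = 7.96 mm = 0.00796 m
ΔT_a = T_lim − T_in = 274.8 − 212.7 = 62.1 K
Invert ΔT = ηγ̇²t_res/(ρcp) for γ̇: γ̇_max² = ΔT_a ρ cp / (η t_res) = 62.1·1295·2303 / (355·108.596) = 4804.13 s⁻²
γ̇_max = √4804.13 = 69.3118 s⁻¹
Solve γ̇ = πDN/h for N: N_max = γ̇_max·h/(π·D) = 69.3118 × 0.00796 / (π × 0.0759) = 2.31382 rev/s = 138.829 rpm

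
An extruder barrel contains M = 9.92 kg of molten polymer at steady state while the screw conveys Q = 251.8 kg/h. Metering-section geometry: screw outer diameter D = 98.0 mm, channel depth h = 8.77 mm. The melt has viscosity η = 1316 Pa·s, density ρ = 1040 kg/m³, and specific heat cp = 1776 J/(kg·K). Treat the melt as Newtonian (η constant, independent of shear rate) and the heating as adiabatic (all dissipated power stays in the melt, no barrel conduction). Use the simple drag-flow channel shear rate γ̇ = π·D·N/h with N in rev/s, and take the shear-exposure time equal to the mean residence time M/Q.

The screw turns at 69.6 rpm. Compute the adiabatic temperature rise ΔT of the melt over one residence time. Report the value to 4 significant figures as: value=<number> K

value=167.6 K

Convert throughput: Q = 251.8 kg/h = 251.8/3600 = 0.0699444 kg/s
Mean residence time: t_res = M/Q_s = 9.92 kg / 0.0699444 kg/s = 141.827 s
Convert to SI: D = 0.098 m, h = 0.00877 m, N = 69.6/60 = 1.16 rev/s
γ̇ = π D N / h = (π)(0.098)(1.16) / 0.00877 = 40.7225 s⁻¹
Adiabatic rise: ΔT = η γ̇² t_res / (ρ cp) = 1316·(40.7225)²·141.827 / (1040·1776) = 167.574 K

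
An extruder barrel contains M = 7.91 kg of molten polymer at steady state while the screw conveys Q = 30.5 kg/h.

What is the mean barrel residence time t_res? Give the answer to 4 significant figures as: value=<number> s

Throughput in SI: Q_s = 30.5 kg/h ÷ 3600 s/h = 0.00847222 kg/s
Mean residence time: t_res = M/Q_s = 7.91 kg / 0.00847222 kg/s = 933.639 s

value=933.6 s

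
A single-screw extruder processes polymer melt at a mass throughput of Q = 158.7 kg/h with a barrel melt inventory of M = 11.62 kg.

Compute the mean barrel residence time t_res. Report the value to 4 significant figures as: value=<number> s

Q_s = Q / 3600 = 158.7 / 3600 = 0.0440833 kg/s
t_res = M / Q_s = 11.62 / 0.0440833 = 263.592 s

value=263.6 s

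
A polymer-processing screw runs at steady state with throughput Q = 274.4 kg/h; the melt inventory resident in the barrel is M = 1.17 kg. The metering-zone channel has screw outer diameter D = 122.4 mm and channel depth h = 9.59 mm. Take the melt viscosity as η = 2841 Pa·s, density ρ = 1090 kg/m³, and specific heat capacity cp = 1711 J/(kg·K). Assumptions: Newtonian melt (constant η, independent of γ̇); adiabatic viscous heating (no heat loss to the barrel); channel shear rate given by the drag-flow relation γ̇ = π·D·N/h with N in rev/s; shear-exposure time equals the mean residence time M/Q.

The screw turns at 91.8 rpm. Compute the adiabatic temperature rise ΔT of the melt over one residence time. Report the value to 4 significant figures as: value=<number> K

value=88.00 K

Convert throughput: Q = 274.4 kg/h = 274.4/3600 = 0.0762222 kg/s
Mean residence time: t_res = M/Q_s = 1.17 kg / 0.0762222 kg/s = 15.3499 s
Convert to SI: D = 0.1224 m, h = 0.00959 m, N = 91.8/60 = 1.53 rev/s
Shear rate: γ̇ = πDN/h = π·0.1224·1.53/0.00959 = 61.3485 s⁻¹
ΔT = η·γ̇²·t_res/(ρ·cp) = [2841 × 61.3485² × 15.3499] / [1090 × 1711] = 88.005 K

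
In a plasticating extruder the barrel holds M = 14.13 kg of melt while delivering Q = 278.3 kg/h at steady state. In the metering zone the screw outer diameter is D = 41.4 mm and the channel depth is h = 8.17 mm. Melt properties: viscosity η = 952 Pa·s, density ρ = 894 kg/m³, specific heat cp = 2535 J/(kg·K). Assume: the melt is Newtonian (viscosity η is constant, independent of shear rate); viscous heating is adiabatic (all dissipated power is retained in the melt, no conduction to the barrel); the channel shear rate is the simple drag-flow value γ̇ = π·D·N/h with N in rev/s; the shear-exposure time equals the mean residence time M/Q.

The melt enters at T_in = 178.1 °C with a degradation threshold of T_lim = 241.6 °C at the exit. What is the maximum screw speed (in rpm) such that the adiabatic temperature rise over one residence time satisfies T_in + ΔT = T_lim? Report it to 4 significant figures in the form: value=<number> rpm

value=108.4 rpm

Throughput in SI: Q_s = 278.3 kg/h ÷ 3600 s/h = 0.0773056 kg/s
t_res = M / Q_s = 14.13 / 0.0773056 = 182.781 s
D = 41.4 mm = 0.0414 m;  h = 8.17 mm = 0.00817 m
ΔT_a = T_lim − T_in = 241.6 °C − 178.1 °C = 63.5 K
γ̇_max² = ΔT_a·ρ·cp/(η·t_res) = 63.5·894·2535/(952·182.781) = 827.029 s⁻²
γ̇_max = √827.029 = 28.7581 s⁻¹
N_max = γ̇_max·h / (π·D) = 28.7581 · 0.00817 / (π · 0.0414) = 1.80648 rev/s = 108.389 rpm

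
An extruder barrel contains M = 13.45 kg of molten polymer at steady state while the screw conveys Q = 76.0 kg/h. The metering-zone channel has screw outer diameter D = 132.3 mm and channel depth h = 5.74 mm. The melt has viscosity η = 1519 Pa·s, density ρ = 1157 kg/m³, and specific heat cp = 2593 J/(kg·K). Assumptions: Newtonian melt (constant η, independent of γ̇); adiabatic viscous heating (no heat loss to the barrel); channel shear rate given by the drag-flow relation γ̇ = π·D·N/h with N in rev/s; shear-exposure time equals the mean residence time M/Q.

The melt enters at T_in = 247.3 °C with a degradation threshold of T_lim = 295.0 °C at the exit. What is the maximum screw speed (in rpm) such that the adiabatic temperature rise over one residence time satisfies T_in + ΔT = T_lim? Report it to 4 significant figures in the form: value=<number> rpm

value=10.08 rpm

Throughput in SI: Q_s = 76.0 kg/h ÷ 3600 s/h = 0.0211111 kg/s
t_res = M / Q_s = 13.45 ÷ 0.0211111 = 637.105 s
Convert to metres: D = 0.1323 m, h = 0.00574 m
ΔT_a = T_lim − T_in = 295.0 °C − 247.3 °C = 47.7 K
γ̇_max² = ΔT_a·ρ·cp/(η·t_res) = 47.7·1157·2593/(1519·637.105) = 147.872 s⁻²
γ̇_max = sqrt(147.872) = 12.1603 s⁻¹
N_max = γ̇_max·h / (π·D) = 12.1603 · 0.00574 / (π · 0.1323) = 0.167936 rev/s = 10.0762 rpm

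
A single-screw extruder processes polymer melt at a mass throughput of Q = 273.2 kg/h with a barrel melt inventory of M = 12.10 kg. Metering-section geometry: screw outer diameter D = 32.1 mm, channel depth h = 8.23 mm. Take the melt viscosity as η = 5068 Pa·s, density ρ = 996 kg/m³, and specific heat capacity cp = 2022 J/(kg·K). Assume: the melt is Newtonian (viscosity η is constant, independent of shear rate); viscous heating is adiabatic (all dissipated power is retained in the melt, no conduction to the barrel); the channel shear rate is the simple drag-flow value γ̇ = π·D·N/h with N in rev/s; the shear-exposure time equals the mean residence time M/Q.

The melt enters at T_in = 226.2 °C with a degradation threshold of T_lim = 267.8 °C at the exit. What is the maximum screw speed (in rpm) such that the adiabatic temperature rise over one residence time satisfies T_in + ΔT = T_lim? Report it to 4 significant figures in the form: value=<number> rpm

value=49.86 rpm

Convert throughput: Q = 273.2 kg/h = 273.2/3600 = 0.0758889 kg/s
Mean residence time: t_res = M/Q_s = 12.10 kg / 0.0758889 kg/s = 159.444 s
Convert to metres: D = 0.0321 m, h = 0.00823 m
ΔT_a = T_lim − T_in = 267.8 − 226.2 = 41.6 K
Invert ΔT = ηγ̇²t_res/(ρcp) for γ̇: γ̇_max² = ΔT_a ρ cp / (η t_res) = 41.6·996·2022 / (5068·159.444) = 103.679 s⁻²
Take the square root: γ̇_max = √(103.679) = 10.1823 s⁻¹
N_max = γ̇_max h / (πD) = 10.1823·0.00823/(π·0.0321) = 0.830979 rev/s → ×60 = 49.8587 rpm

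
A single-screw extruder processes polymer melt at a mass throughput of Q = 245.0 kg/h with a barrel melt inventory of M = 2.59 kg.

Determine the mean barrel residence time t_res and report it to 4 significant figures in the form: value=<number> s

Q_s = Q / 3600 = 245.0 / 3600 = 0.0680556 kg/s
Mean residence time: t_res = M/Q_s = 2.59 kg / 0.0680556 kg/s = 38.0571 s

value=38.06 s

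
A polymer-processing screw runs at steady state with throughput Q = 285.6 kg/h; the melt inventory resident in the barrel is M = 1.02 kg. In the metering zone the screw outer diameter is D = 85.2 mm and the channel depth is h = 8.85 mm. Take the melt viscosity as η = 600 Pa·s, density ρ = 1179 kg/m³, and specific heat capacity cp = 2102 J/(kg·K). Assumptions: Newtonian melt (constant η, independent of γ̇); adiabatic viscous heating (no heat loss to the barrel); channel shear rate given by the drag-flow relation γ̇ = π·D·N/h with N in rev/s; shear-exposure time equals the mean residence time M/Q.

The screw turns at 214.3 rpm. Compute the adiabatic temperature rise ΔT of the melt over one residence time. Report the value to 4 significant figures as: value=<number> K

Throughput in SI: Q_s = 285.6 kg/h ÷ 3600 s/h = 0.0793333 kg/s
t_res = M / Q_s = 1.02 ÷ 0.0793333 = 12.8571 s
Convert to SI: D = 0.0852 m, h = 0.00885 m, N = 214.3/60 = 3.57167 rev/s
Shear rate: γ̇ = πDN/h = π·0.0852·3.57167/0.00885 = 108.023 s⁻¹
ΔT = η·γ̇²·t_res/(ρ·cp) = [600 × 108.023² × 12.8571] / [1179 × 2102] = 36.3231 K

value=36.32 K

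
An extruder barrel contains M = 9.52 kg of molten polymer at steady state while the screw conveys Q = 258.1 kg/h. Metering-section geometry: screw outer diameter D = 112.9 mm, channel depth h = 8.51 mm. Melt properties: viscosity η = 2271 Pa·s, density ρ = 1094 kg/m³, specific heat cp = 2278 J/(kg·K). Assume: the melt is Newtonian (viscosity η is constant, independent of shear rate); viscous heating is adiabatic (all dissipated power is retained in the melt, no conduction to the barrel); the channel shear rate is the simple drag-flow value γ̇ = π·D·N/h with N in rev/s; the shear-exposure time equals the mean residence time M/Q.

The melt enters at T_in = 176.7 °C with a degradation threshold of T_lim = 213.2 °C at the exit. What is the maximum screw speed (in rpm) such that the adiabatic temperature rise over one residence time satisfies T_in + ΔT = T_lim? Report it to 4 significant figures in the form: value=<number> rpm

value=25.00 rpm

Q_s = Q / 3600 = 258.1 / 3600 = 0.0716944 kg/s
t_res = M / Q_s = 9.52 / 0.0716944 = 132.786 s
D = 112.9 mm = 0.1129 m;  h = 8.51 mm = 0.00851 m
Allowable rise: ΔT_a = T_lim − T_in = 213.2 − 176.7 = 36.5 K
γ̇_max² = ΔT_a·ρ·cp / (η·t_res) = [36.5 × 1094 × 2278] / [2271 × 132.786] = 301.644 s⁻²
γ̇_max = √301.644 = 17.3679 s⁻¹
N_max = γ̇_max·h / (π·D) = 17.3679 · 0.00851 / (π · 0.1129) = 0.41671 rev/s = 25.0026 rpm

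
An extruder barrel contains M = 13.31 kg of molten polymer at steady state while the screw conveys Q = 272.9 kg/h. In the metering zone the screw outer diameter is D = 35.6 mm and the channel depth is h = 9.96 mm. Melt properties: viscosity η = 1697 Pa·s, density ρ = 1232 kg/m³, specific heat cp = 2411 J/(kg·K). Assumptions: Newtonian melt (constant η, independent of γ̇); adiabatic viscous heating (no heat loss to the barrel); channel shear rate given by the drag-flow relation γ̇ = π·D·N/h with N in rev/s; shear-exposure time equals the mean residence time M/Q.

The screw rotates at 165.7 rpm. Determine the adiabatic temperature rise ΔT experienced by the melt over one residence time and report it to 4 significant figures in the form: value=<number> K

value=96.47 K

Convert throughput: Q = 272.9 kg/h = 272.9/3600 = 0.0758056 kg/s
t_res = M / Q_s = 13.31 / 0.0758056 = 175.581 s
D = 35.6 mm = 0.0356 m;  h = 9.96 mm = 0.00996 m;  N = 165.7 rpm / 60 = 2.76167 rev/s
Shear rate: γ̇ = πDN/h = π·0.0356·2.76167/0.00996 = 31.0107 s⁻¹
ΔT = η·γ̇²·t_res/(ρ·cp) = [1697 × 31.0107² × 175.581] / [1232 × 2411] = 96.4661 K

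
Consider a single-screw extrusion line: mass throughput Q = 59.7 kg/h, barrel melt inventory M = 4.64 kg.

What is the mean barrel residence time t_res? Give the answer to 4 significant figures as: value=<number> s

Throughput in SI: Q_s = 59.7 kg/h ÷ 3600 s/h = 0.0165833 kg/s
t_res = M / Q_s = 4.64 ÷ 0.0165833 = 279.799 s

value=279.8 s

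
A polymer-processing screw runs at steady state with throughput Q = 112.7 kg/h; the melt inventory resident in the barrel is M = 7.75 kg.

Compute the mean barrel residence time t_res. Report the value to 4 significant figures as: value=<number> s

Convert throughput: Q = 112.7 kg/h = 112.7/3600 = 0.0313056 kg/s
t_res = M / Q_s = 7.75 ÷ 0.0313056 = 247.56 s

value=247.6 s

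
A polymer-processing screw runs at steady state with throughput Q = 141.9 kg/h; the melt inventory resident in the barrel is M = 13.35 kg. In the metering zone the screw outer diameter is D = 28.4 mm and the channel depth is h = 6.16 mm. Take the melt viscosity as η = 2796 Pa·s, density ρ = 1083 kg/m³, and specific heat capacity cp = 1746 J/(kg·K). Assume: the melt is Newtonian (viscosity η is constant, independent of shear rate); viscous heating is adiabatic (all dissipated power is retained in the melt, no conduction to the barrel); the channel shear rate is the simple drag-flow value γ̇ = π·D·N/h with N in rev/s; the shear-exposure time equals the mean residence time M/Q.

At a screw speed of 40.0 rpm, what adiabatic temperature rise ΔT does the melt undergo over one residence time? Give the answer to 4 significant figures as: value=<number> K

Q_s = Q / 3600 = 141.9 / 3600 = 0.0394167 kg/s
t_res = M / Q_s = 13.35 ÷ 0.0394167 = 338.689 s
Geometry in metres: D = 28.4 mm → 0.0284 m, h = 6.16 mm → 0.00616 m; screw speed N = 40.0 rpm = 0.666667 rev/s
γ̇ = π D N / h = (π)(0.0284)(0.666667) / 0.00616 = 9.65598 s⁻¹
ΔT = η·γ̇²·t_res / (ρ·cp) = 2796 · (9.65598)² · 338.689 / (1083 · 1746) = 46.6937 K

value=46.69 K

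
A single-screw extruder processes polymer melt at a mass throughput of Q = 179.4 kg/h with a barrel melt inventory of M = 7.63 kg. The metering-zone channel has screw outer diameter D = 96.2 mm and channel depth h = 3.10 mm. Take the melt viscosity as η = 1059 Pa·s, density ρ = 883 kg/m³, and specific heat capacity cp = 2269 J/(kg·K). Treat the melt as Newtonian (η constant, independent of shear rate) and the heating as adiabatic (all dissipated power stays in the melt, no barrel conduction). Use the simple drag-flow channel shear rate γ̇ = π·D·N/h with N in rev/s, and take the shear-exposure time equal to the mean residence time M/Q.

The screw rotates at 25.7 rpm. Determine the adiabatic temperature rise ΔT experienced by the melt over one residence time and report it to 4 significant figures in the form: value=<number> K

value=141.1 K

Convert throughput: Q = 179.4 kg/h = 179.4/3600 = 0.0498333 kg/s
Mean residence time: t_res = M/Q_s = 7.63 kg / 0.0498333 kg/s = 153.11 s
D = 96.2 mm = 0.0962 m;  h = 3.10 mm = 0.0031 m;  N = 25.7 rpm / 60 = 0.428333 rev/s
Shear rate: γ̇ = πDN/h = π·0.0962·0.428333/0.0031 = 41.7585 s⁻¹
ΔT = η·γ̇²·t_res / (ρ·cp) = 1059 · (41.7585)² · 153.11 / (883 · 2269) = 141.122 K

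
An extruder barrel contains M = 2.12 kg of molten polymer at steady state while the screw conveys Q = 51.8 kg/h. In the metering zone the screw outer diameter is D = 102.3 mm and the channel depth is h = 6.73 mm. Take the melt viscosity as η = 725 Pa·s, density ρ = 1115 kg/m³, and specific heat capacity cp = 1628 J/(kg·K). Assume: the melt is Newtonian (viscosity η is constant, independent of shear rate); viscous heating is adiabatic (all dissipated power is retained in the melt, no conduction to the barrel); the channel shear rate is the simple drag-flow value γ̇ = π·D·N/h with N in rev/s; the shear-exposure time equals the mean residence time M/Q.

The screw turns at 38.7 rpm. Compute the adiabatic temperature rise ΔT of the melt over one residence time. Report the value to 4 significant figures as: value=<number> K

Q_s = Q / 3600 = 51.8 / 3600 = 0.0143889 kg/s
t_res = M / Q_s = 2.12 / 0.0143889 = 147.336 s
Geometry in metres: D = 102.3 mm → 0.1023 m, h = 6.73 mm → 0.00673 m; screw speed N = 38.7 rpm = 0.645 rev/s
γ̇ = π D N / h = (π)(0.1023)(0.645) / 0.00673 = 30.8014 s⁻¹
ΔT = η·γ̇²·t_res / (ρ·cp) = 725 · (30.8014)² · 147.336 / (1115 · 1628) = 55.8287 K

value=55.83 K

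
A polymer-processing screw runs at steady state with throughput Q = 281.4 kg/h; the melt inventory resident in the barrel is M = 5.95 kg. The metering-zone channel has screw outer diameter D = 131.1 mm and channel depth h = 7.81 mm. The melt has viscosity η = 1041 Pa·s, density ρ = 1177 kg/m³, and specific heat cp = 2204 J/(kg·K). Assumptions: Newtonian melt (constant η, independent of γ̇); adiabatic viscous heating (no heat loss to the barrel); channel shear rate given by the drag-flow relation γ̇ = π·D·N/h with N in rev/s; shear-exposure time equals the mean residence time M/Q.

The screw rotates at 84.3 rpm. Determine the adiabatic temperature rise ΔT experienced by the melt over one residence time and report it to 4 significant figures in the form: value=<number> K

value=167.7 K

Convert throughput: Q = 281.4 kg/h = 281.4/3600 = 0.0781667 kg/s
Mean residence time: t_res = M/Q_s = 5.95 kg / 0.0781667 kg/s = 76.1194 s
D = 131.1 mm = 0.1311 m;  h = 7.81 mm = 0.00781 m;  N = 84.3 rpm / 60 = 1.405 rev/s
Shear rate: γ̇ = πDN/h = π·0.1311·1.405/0.00781 = 74.0931 s⁻¹
ΔT = η·γ̇²·t_res / (ρ·cp) = 1041 · (74.0931)² · 76.1194 / (1177 · 2204) = 167.693 K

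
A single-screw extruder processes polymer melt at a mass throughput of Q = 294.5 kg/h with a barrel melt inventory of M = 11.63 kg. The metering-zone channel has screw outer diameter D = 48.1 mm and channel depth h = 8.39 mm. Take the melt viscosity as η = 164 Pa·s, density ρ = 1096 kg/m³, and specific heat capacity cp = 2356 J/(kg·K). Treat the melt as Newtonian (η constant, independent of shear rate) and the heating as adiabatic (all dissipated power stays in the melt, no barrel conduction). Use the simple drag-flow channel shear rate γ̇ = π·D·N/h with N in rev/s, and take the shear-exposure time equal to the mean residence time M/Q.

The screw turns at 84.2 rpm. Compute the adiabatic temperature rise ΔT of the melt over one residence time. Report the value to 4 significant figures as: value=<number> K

Convert throughput: Q = 294.5 kg/h = 294.5/3600 = 0.0818056 kg/s
Mean residence time: t_res = M/Q_s = 11.63 kg / 0.0818056 kg/s = 142.166 s
D = 48.1 mm = 0.0481 m;  h = 8.39 mm = 0.00839 m;  N = 84.2 rpm / 60 = 1.40333 rev/s
Shear rate: γ̇ = πDN/h = π·0.0481·1.40333/0.00839 = 25.2752 s⁻¹
ΔT = η·γ̇²·t_res/(ρ·cp) = [164 × 25.2752² × 142.166] / [1096 × 2356] = 5.76823 K

value=5.768 K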